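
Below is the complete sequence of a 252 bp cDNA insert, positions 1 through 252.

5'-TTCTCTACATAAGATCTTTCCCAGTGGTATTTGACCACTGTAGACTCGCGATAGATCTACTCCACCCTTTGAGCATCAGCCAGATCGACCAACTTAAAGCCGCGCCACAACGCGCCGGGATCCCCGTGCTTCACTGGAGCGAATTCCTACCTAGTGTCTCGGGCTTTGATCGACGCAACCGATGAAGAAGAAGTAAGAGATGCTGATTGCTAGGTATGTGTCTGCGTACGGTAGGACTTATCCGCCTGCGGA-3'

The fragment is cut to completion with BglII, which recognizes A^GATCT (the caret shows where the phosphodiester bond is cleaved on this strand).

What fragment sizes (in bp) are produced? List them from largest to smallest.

199, 41, 12 bp

BglII sites (AGATCT) start at positions 12, 53.
BglII cuts after the first base of each site, so after positions 12, 53.
Linear molecule, 2 cuts → 3 fragments:
  1–12 → 12 bp
  13–53 → 41 bp
  54–252 → 199 bp
Sorted largest to smallest: 199, 41, 12 bp.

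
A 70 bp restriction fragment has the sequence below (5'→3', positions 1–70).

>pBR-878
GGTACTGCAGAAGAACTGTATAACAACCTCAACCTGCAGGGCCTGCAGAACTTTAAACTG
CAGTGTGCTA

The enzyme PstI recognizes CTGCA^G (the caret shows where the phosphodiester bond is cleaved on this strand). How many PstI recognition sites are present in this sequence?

CTGCAG occurs starting at positions 5, 34, 43, 58.
PstI cuts at 4 sites.

4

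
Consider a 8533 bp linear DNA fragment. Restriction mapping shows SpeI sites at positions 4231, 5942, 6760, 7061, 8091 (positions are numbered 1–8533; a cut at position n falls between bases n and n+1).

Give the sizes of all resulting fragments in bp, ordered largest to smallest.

4231, 1711, 1030, 818, 442, 301 bp

Linear molecule, 5 cuts → 6 fragments:
  4231 − 0 = 4231 bp
  5942 − 4231 = 1711 bp
  6760 − 5942 = 818 bp
  7061 − 6760 = 301 bp
  8091 − 7061 = 1030 bp
  8533 − 8091 = 442 bp
Sorted largest to smallest: 4231, 1711, 1030, 818, 442, 301 bp.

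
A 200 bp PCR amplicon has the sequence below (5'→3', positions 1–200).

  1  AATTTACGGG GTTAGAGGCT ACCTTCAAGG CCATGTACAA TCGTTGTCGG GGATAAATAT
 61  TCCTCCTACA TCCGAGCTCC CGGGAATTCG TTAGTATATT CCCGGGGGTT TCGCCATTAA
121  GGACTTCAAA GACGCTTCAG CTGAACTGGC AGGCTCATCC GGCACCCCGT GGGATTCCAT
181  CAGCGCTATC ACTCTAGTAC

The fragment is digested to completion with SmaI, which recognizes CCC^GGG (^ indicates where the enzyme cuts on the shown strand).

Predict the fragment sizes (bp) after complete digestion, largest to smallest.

97, 81, 22 bp

SmaI sites (CCCGGG) start at positions 79, 101.
SmaI cuts after base 3 of each site, so after positions 81, 103.
Linear molecule, 2 cuts → 3 fragments:
  1–81 → 81 bp
  82–103 → 22 bp
  104–200 → 97 bp
Sorted largest to smallest: 97, 81, 22 bp.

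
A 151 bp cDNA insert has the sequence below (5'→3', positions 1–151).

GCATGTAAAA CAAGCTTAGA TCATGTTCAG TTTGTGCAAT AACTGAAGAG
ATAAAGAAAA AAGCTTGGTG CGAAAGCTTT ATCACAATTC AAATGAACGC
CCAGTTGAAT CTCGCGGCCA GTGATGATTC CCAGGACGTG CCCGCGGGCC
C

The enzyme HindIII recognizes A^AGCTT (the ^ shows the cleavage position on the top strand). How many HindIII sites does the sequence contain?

3

AAGCTT occurs starting at positions 12, 61, 74.
HindIII cuts at 3 sites.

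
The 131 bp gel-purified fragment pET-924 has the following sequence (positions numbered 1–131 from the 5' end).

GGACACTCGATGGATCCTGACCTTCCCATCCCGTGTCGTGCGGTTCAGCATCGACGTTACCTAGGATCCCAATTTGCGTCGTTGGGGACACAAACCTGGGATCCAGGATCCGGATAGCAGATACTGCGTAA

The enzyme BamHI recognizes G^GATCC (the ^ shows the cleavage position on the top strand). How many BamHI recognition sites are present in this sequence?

GGATCC occurs starting at positions 12, 64, 99, 106.
BamHI cuts at 4 sites.

4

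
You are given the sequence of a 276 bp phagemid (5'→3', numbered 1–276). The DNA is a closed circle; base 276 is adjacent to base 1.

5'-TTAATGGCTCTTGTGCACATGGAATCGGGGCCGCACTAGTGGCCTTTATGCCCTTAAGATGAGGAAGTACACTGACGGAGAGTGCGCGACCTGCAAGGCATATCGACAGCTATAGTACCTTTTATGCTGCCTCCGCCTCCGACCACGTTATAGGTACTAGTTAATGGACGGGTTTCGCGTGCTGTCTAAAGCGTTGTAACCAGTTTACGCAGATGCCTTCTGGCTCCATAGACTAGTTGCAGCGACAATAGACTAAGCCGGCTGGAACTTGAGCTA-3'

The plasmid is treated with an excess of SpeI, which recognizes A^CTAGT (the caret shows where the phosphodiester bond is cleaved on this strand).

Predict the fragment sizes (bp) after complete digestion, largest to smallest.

SpeI sites (ACTAGT) start at positions 35, 156, 232.
SpeI cuts after the first base of each site, so after positions 35, 156, 232.
Circular molecule, 3 cuts → 3 fragments:
  36–156 → 121 bp
  157–232 → 76 bp
  233–276 then 1–35 → 44 + 35 = 79 bp
Sorted largest to smallest: 121, 79, 76 bp.

121, 79, 76 bp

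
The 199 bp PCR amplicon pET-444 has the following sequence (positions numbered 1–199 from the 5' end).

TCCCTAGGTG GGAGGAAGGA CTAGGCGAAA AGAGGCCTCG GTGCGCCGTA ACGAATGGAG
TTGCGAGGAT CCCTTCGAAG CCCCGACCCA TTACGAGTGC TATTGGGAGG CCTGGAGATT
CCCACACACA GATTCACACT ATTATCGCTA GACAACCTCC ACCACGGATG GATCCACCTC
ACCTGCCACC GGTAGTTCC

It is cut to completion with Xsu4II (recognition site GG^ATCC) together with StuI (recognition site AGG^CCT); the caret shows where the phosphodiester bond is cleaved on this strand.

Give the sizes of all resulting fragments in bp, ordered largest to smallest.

61, 42, 35, 33, 28 bp

Xsu4II sites (GGATCC) start at positions 67, 170.
Xsu4II cuts after base 2 of each site, so after positions 68, 171.
StuI sites (AGGCCT) start at positions 33, 108.
StuI cuts after base 3 of each site, so after positions 35, 110.
Combined cut positions: 35, 68, 110, 171.
Linear molecule, 4 cuts → 5 fragments:
  1–35 → 35 bp
  36–68 → 33 bp
  69–110 → 42 bp
  111–171 → 61 bp
  172–199 → 28 bp
Sorted largest to smallest: 61, 42, 35, 33, 28 bp.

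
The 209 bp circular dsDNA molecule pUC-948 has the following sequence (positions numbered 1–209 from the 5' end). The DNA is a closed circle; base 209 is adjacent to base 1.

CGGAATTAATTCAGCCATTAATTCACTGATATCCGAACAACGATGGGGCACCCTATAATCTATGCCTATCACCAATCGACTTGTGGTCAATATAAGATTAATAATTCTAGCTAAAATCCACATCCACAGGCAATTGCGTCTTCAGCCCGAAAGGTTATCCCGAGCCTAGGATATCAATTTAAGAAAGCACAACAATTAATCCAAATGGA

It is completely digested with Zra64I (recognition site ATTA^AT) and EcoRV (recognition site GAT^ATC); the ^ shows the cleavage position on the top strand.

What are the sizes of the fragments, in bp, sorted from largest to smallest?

72, 70, 26, 19, 12, 10 bp

Zra64I sites (ATTAAT) start at positions 5, 17, 97, 195.
Zra64I cuts after base 4 of each site, so after positions 8, 20, 100, 198.
EcoRV sites (GATATC) start at positions 28, 170.
EcoRV cuts after base 3 of each site, so after positions 30, 172.
Combined cut positions: 8, 20, 30, 100, 172, 198.
Circular molecule, 6 cuts → 6 fragments:
  9–20 → 12 bp
  21–30 → 10 bp
  31–100 → 70 bp
  101–172 → 72 bp
  173–198 → 26 bp
  199–209 then 1–8 → 11 + 8 = 19 bp
Sorted largest to smallest: 72, 70, 26, 19, 12, 10 bp.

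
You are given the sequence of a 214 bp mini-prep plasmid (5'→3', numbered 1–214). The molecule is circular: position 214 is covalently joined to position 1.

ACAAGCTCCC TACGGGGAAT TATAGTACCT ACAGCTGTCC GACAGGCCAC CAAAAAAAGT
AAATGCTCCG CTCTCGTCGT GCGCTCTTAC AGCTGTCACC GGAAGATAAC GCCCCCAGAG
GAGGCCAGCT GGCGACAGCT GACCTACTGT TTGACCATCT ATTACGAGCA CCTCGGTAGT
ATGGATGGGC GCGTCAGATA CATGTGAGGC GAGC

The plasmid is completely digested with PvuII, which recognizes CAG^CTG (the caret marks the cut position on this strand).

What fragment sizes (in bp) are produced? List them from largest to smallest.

110, 58, 36, 10 bp

PvuII sites (CAGCTG) start at positions 32, 90, 126, 136.
PvuII cuts after base 3 of each site, so after positions 34, 92, 128, 138.
Circular molecule, 4 cuts → 4 fragments:
  35–92 → 58 bp
  93–128 → 36 bp
  129–138 → 10 bp
  139–214 then 1–34 → 76 + 34 = 110 bp
Sorted largest to smallest: 110, 58, 36, 10 bp.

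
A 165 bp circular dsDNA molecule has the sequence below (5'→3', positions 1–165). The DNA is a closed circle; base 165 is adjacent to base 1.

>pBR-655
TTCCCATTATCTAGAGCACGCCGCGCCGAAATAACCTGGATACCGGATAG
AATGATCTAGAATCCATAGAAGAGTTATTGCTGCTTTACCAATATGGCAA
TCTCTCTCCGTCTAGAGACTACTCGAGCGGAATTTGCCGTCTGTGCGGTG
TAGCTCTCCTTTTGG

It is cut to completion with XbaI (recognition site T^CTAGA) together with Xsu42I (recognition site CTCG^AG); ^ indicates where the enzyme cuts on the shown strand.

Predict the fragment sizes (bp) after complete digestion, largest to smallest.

55, 50, 46, 14 bp

XbaI sites (TCTAGA) start at positions 10, 56, 111.
XbaI cuts after the first base of each site, so after positions 10, 56, 111.
The Xsu42I site (CTCGAG) starts at position 122.
Xsu42I cuts after base 4 of each site, so after position 125.
Combined cut positions: 10, 56, 111, 125.
Circular molecule, 4 cuts → 4 fragments:
  11–56 → 46 bp
  57–111 → 55 bp
  112–125 → 14 bp
  126–165 then 1–10 → 40 + 10 = 50 bp
Sorted largest to smallest: 55, 50, 46, 14 bp.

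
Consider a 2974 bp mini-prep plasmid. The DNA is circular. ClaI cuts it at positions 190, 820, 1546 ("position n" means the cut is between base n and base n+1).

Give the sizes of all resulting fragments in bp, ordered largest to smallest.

Circular molecule, 3 cuts → 3 fragments:
  820 − 190 = 630 bp
  1546 − 820 = 726 bp
  wrap: 2974 − 1546 + 190 = 1618 bp
Sorted largest to smallest: 1618, 726, 630 bp.

1618, 726, 630 bp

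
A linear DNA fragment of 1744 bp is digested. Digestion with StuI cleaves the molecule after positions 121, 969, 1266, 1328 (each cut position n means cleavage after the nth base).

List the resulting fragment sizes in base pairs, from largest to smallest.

848, 416, 297, 121, 62 bp

Linear molecule, 4 cuts → 5 fragments:
  121 − 0 = 121 bp
  969 − 121 = 848 bp
  1266 − 969 = 297 bp
  1328 − 1266 = 62 bp
  1744 − 1328 = 416 bp
Sorted largest to smallest: 848, 416, 297, 121, 62 bp.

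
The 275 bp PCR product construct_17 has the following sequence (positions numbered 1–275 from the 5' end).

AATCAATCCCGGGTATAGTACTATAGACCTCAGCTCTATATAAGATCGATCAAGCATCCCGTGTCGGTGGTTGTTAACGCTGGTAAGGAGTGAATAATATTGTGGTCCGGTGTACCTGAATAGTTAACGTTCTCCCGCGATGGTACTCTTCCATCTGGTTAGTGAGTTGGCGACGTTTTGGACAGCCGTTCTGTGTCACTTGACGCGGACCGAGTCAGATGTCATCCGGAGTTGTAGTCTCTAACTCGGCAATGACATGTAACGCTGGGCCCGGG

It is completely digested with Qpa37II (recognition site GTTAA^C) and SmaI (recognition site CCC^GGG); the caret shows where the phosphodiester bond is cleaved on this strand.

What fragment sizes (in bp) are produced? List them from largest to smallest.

145, 67, 50, 10, 3 bp

Qpa37II sites (GTTAAC) start at positions 73, 123.
Qpa37II cuts after base 5 of each site (before the last base), so after positions 77, 127.
SmaI sites (CCCGGG) start at positions 8, 270.
SmaI cuts after base 3 of each site, so after positions 10, 272.
Combined cut positions: 10, 77, 127, 272.
Linear molecule, 4 cuts → 5 fragments:
  1–10 → 10 bp
  11–77 → 67 bp
  78–127 → 50 bp
  128–272 → 145 bp
  273–275 → 3 bp
Sorted largest to smallest: 145, 67, 50, 10, 3 bp.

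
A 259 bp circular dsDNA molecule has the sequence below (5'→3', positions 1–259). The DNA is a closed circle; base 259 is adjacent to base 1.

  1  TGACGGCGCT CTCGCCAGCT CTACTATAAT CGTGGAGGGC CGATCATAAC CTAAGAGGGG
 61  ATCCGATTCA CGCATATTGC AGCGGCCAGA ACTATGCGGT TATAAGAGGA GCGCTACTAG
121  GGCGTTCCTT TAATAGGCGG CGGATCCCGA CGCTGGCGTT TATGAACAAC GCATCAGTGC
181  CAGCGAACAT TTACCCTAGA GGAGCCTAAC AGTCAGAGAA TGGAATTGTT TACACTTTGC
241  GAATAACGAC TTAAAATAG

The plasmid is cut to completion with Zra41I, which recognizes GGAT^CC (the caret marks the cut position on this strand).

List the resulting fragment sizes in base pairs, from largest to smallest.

Zra41I sites (GGATCC) start at positions 59, 142.
Zra41I cuts after base 4 of each site, so after positions 62, 145.
Circular molecule, 2 cuts → 2 fragments:
  63–145 → 83 bp
  146–259 then 1–62 → 114 + 62 = 176 bp
Sorted largest to smallest: 176, 83 bp.

176, 83 bp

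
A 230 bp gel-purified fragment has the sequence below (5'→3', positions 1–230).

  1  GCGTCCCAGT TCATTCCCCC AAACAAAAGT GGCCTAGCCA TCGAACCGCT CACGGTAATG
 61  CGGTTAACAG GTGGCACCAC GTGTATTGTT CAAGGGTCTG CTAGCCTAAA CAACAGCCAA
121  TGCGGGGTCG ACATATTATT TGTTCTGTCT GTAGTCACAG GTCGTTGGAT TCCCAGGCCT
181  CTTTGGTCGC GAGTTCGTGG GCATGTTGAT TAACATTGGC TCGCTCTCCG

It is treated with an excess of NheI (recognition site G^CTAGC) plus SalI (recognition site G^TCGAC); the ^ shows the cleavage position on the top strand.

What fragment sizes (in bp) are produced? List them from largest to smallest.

103, 100, 27 bp

The NheI site (GCTAGC) starts at position 100.
NheI cuts after the first base of each site, so after position 100.
The SalI site (GTCGAC) starts at position 127.
SalI cuts after the first base of each site, so after position 127.
Combined cut positions: 100, 127.
Linear molecule, 2 cuts → 3 fragments:
  1–100 → 100 bp
  101–127 → 27 bp
  128–230 → 103 bp
Sorted largest to smallest: 103, 100, 27 bp.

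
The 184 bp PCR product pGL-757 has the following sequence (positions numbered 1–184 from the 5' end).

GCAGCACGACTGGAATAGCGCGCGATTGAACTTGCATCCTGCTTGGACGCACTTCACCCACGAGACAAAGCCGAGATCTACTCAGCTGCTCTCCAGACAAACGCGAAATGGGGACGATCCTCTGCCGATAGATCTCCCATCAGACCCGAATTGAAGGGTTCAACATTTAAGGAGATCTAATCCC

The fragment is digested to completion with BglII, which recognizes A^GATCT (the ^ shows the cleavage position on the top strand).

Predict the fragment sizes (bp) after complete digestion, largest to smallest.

BglII sites (AGATCT) start at positions 74, 130, 173.
BglII cuts after the first base of each site, so after positions 74, 130, 173.
Linear molecule, 3 cuts → 4 fragments:
  1–74 → 74 bp
  75–130 → 56 bp
  131–173 → 43 bp
  174–184 → 11 bp
Sorted largest to smallest: 74, 56, 43, 11 bp.

74, 56, 43, 11 bp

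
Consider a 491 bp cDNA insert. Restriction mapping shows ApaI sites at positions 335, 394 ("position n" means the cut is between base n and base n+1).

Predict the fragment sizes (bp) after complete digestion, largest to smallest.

Linear molecule, 2 cuts → 3 fragments:
  335 − 0 = 335 bp
  394 − 335 = 59 bp
  491 − 394 = 97 bp
Sorted largest to smallest: 335, 97, 59 bp.

335, 97, 59 bp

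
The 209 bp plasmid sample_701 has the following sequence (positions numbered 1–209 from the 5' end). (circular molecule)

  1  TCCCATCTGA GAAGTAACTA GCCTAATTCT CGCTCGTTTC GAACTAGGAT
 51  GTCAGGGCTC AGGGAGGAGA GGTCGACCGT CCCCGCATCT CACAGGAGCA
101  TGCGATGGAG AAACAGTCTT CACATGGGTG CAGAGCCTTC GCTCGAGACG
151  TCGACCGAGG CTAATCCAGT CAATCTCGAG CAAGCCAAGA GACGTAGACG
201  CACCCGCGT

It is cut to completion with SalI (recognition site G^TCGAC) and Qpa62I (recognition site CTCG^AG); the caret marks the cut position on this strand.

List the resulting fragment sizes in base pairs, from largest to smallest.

SalI sites (GTCGAC) start at positions 72, 150.
SalI cuts after the first base of each site, so after positions 72, 150.
Qpa62I sites (CTCGAG) start at positions 142, 175.
Qpa62I cuts after base 4 of each site, so after positions 145, 178.
Combined cut positions: 72, 145, 150, 178.
Circular molecule, 4 cuts → 4 fragments:
  73–145 → 73 bp
  146–150 → 5 bp
  151–178 → 28 bp
  179–209 then 1–72 → 31 + 72 = 103 bp
Sorted largest to smallest: 103, 73, 28, 5 bp.

103, 73, 28, 5 bp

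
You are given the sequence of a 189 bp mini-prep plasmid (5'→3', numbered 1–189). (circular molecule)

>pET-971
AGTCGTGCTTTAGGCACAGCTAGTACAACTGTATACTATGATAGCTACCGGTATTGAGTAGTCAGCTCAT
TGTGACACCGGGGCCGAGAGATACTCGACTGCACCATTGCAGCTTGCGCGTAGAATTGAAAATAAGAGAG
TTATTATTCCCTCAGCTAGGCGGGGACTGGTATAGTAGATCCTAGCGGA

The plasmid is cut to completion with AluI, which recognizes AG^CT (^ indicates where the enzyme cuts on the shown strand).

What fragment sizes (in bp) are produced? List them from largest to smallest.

AluI sites (AGCT) start at positions 18, 43, 64, 111, 154.
AluI cuts after base 2 of each site, so after positions 19, 44, 65, 112, 155.
Circular molecule, 5 cuts → 5 fragments:
  20–44 → 25 bp
  45–65 → 21 bp
  66–112 → 47 bp
  113–155 → 43 bp
  156–189 then 1–19 → 34 + 19 = 53 bp
Sorted largest to smallest: 53, 47, 43, 25, 21 bp.

53, 47, 43, 25, 21 bp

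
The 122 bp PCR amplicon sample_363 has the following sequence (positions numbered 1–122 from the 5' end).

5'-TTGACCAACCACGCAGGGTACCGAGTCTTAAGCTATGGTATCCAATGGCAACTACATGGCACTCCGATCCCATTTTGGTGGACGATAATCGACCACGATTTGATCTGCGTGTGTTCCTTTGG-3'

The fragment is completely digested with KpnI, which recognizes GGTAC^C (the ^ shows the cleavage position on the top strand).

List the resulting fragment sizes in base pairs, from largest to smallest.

The KpnI site (GGTACC) starts at position 17.
KpnI cuts after base 5 of each site (before the last base), so after position 21.
Linear molecule, 1 cut → 2 fragments:
  1–21 → 21 bp
  22–122 → 101 bp
Sorted largest to smallest: 101, 21 bp.

101, 21 bp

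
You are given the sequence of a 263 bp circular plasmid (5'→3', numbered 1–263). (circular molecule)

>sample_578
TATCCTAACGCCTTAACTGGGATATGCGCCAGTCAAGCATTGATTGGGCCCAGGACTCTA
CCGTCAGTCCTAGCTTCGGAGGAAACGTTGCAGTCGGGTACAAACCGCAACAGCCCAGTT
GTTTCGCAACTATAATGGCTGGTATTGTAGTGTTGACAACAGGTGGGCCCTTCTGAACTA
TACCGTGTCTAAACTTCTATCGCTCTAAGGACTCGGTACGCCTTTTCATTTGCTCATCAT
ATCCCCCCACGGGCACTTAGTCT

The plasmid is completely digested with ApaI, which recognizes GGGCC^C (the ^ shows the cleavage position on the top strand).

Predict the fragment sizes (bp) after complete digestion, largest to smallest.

144, 119 bp

ApaI sites (GGGCCC) start at positions 46, 165.
ApaI cuts after base 5 of each site (before the last base), so after positions 50, 169.
Circular molecule, 2 cuts → 2 fragments:
  51–169 → 119 bp
  170–263 then 1–50 → 94 + 50 = 144 bp
Sorted largest to smallest: 144, 119 bp.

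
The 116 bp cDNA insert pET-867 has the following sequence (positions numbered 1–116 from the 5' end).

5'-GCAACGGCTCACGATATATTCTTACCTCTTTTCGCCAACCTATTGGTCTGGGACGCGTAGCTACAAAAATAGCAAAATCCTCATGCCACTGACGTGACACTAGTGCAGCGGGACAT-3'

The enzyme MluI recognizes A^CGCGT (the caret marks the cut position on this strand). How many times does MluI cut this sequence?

ACGCGT occurs starting at position 53.
MluI cuts at 1 site.

1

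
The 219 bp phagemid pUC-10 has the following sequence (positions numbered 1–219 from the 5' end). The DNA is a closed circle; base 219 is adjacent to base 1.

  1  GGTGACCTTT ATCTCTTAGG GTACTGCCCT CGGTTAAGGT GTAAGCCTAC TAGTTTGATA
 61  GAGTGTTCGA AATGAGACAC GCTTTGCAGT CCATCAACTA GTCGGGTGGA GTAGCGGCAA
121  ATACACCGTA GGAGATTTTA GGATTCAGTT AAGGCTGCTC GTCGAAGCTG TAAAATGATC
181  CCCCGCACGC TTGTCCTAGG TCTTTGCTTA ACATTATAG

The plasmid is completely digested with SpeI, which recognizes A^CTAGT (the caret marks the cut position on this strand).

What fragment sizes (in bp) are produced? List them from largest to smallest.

171, 48 bp

SpeI sites (ACTAGT) start at positions 49, 97.
SpeI cuts after the first base of each site, so after positions 49, 97.
Circular molecule, 2 cuts → 2 fragments:
  50–97 → 48 bp
  98–219 then 1–49 → 122 + 49 = 171 bp
Sorted largest to smallest: 171, 48 bp.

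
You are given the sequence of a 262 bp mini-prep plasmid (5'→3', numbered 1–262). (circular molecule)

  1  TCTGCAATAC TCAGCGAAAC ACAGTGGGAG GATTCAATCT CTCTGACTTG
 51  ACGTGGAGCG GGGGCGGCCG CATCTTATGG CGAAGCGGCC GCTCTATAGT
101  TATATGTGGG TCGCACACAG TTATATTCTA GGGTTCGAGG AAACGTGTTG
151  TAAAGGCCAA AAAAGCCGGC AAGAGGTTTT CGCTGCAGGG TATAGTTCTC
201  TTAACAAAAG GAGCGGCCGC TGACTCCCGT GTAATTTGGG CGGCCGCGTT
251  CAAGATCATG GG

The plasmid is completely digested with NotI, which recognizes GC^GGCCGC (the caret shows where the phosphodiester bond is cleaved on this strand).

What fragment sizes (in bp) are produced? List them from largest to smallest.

NotI sites (GCGGCCGC) start at positions 64, 85, 213, 240.
NotI cuts after base 2 of each site, so after positions 65, 86, 214, 241.
Circular molecule, 4 cuts → 4 fragments:
  66–86 → 21 bp
  87–214 → 128 bp
  215–241 → 27 bp
  242–262 then 1–65 → 21 + 65 = 86 bp
Sorted largest to smallest: 128, 86, 27, 21 bp.

128, 86, 27, 21 bp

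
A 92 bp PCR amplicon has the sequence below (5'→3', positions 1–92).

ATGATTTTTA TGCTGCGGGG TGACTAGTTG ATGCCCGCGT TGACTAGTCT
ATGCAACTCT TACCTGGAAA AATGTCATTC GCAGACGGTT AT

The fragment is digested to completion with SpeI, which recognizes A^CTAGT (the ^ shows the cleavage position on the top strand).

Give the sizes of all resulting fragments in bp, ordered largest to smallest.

49, 23, 20 bp

SpeI sites (ACTAGT) start at positions 23, 43.
SpeI cuts after the first base of each site, so after positions 23, 43.
Linear molecule, 2 cuts → 3 fragments:
  1–23 → 23 bp
  24–43 → 20 bp
  44–92 → 49 bp
Sorted largest to smallest: 49, 23, 20 bp.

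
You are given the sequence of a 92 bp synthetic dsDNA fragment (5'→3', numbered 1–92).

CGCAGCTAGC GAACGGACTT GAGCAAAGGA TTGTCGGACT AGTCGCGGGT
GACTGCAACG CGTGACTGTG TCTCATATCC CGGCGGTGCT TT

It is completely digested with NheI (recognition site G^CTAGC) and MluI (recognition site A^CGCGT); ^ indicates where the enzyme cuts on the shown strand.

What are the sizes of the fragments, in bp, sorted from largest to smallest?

The NheI site (GCTAGC) starts at position 5.
NheI cuts after the first base of each site, so after position 5.
The MluI site (ACGCGT) starts at position 58.
MluI cuts after the first base of each site, so after position 58.
Combined cut positions: 5, 58.
Linear molecule, 2 cuts → 3 fragments:
  1–5 → 5 bp
  6–58 → 53 bp
  59–92 → 34 bp
Sorted largest to smallest: 53, 34, 5 bp.

53, 34, 5 bp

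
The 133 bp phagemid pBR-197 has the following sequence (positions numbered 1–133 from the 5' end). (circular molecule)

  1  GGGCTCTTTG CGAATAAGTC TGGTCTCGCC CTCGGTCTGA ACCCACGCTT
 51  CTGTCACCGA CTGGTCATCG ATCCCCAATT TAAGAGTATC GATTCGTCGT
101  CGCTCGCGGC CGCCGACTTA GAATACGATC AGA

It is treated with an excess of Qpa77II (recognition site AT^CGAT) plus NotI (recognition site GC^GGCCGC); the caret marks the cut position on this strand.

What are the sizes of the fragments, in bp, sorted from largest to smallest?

94, 21, 18 bp

Qpa77II sites (ATCGAT) start at positions 67, 88.
Qpa77II cuts after base 2 of each site, so after positions 68, 89.
The NotI site (GCGGCCGC) starts at position 106.
NotI cuts after base 2 of each site, so after position 107.
Combined cut positions: 68, 89, 107.
Circular molecule, 3 cuts → 3 fragments:
  69–89 → 21 bp
  90–107 → 18 bp
  108–133 then 1–68 → 26 + 68 = 94 bp
Sorted largest to smallest: 94, 21, 18 bp.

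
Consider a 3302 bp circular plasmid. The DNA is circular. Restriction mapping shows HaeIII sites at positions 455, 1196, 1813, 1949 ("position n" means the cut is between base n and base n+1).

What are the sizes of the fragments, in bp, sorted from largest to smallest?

1808, 741, 617, 136 bp

Circular molecule, 4 cuts → 4 fragments:
  1196 − 455 = 741 bp
  1813 − 1196 = 617 bp
  1949 − 1813 = 136 bp
  wrap: 3302 − 1949 + 455 = 1808 bp
Sorted largest to smallest: 1808, 741, 617, 136 bp.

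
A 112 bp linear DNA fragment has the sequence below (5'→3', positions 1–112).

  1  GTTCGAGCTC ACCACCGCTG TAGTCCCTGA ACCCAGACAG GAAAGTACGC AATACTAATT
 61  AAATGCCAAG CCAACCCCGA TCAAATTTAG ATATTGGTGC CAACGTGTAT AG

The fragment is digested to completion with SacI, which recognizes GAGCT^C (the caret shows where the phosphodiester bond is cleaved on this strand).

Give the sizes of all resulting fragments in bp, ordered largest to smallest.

103, 9 bp

The SacI site (GAGCTC) starts at position 5.
SacI cuts after base 5 of each site (before the last base), so after position 9.
Linear molecule, 1 cut → 2 fragments:
  1–9 → 9 bp
  10–112 → 103 bp
Sorted largest to smallest: 103, 9 bp.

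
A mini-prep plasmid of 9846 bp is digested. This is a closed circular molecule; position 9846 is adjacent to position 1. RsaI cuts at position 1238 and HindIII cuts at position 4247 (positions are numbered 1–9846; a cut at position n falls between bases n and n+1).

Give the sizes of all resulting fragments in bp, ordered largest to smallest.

Combined cut positions (sorted): 1238, 4247.
Circular molecule, 2 cuts → 2 fragments:
  4247 − 1238 = 3009 bp
  wrap: 9846 − 4247 + 1238 = 6837 bp
Sorted largest to smallest: 6837, 3009 bp.

6837, 3009 bp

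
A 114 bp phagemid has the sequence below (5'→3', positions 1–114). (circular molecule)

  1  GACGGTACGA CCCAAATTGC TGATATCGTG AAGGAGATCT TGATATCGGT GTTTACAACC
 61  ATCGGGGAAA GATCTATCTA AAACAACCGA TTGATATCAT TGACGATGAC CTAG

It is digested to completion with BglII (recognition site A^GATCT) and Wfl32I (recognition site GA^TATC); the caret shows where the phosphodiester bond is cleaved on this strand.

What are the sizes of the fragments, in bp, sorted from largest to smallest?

BglII sites (AGATCT) start at positions 35, 70.
BglII cuts after the first base of each site, so after positions 35, 70.
Wfl32I sites (GATATC) start at positions 22, 42, 93.
Wfl32I cuts after base 2 of each site, so after positions 23, 43, 94.
Combined cut positions: 23, 35, 43, 70, 94.
Circular molecule, 5 cuts → 5 fragments:
  24–35 → 12 bp
  36–43 → 8 bp
  44–70 → 27 bp
  71–94 → 24 bp
  95–114 then 1–23 → 20 + 23 = 43 bp
Sorted largest to smallest: 43, 27, 24, 12, 8 bp.

43, 27, 24, 12, 8 bp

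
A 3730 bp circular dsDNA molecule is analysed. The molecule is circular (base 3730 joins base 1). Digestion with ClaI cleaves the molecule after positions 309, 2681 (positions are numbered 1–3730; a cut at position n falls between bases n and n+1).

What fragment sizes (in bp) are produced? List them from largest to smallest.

Circular molecule, 2 cuts → 2 fragments:
  2681 − 309 = 2372 bp
  wrap: 3730 − 2681 + 309 = 1358 bp
Sorted largest to smallest: 2372, 1358 bp.

2372, 1358 bp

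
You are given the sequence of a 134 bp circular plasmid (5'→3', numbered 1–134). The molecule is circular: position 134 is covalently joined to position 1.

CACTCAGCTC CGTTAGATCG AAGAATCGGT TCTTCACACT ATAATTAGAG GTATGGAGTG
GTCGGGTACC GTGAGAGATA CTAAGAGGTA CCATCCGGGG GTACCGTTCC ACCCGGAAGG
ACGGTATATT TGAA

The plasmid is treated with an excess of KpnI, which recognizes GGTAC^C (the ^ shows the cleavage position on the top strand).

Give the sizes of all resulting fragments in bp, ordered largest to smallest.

KpnI sites (GGTACC) start at positions 65, 87, 100.
KpnI cuts after base 5 of each site (before the last base), so after positions 69, 91, 104.
Circular molecule, 3 cuts → 3 fragments:
  70–91 → 22 bp
  92–104 → 13 bp
  105–134 then 1–69 → 30 + 69 = 99 bp
Sorted largest to smallest: 99, 22, 13 bp.

99, 22, 13 bp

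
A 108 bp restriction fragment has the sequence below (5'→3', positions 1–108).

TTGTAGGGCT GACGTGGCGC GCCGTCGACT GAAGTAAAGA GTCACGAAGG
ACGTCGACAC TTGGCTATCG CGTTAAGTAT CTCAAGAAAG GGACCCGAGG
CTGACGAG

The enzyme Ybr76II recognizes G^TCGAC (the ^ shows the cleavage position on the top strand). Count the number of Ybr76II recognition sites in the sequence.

2

GTCGAC occurs starting at positions 24, 53.
Ybr76II cuts at 2 sites.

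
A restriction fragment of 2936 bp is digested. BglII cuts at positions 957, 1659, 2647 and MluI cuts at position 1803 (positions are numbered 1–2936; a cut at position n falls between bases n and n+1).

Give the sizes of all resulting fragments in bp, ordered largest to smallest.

957, 844, 702, 289, 144 bp

Combined cut positions (sorted): 957, 1659, 1803, 2647.
Linear molecule, 4 cuts → 5 fragments:
  957 − 0 = 957 bp
  1659 − 957 = 702 bp
  1803 − 1659 = 144 bp
  2647 − 1803 = 844 bp
  2936 − 2647 = 289 bp
Sorted largest to smallest: 957, 844, 702, 289, 144 bp.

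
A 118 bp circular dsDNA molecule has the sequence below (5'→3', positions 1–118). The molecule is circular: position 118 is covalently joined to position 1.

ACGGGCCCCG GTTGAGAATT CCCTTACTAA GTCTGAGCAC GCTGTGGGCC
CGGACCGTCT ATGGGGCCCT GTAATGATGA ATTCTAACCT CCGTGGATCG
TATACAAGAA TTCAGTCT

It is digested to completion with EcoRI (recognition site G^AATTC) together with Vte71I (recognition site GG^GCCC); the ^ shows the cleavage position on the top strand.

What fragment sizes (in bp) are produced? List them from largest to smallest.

EcoRI sites (GAATTC) start at positions 16, 79, 108.
EcoRI cuts after the first base of each site, so after positions 16, 79, 108.
Vte71I sites (GGGCCC) start at positions 3, 46, 64.
Vte71I cuts after base 2 of each site, so after positions 4, 47, 65.
Combined cut positions: 4, 16, 47, 65, 79, 108.
Circular molecule, 6 cuts → 6 fragments:
  5–16 → 12 bp
  17–47 → 31 bp
  48–65 → 18 bp
  66–79 → 14 bp
  80–108 → 29 bp
  109–118 then 1–4 → 10 + 4 = 14 bp
Sorted largest to smallest: 31, 29, 18, 14, 14, 12 bp.

31, 29, 18, 14, 14, 12 bp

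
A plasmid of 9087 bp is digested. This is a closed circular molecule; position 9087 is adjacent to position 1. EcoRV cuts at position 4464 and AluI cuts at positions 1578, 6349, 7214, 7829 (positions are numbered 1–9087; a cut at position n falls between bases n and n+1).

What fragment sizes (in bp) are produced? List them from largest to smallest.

2886, 2836, 1885, 865, 615 bp

Combined cut positions (sorted): 1578, 4464, 6349, 7214, 7829.
Circular molecule, 5 cuts → 5 fragments:
  4464 − 1578 = 2886 bp
  6349 − 4464 = 1885 bp
  7214 − 6349 = 865 bp
  7829 − 7214 = 615 bp
  wrap: 9087 − 7829 + 1578 = 2836 bp
Sorted largest to smallest: 2886, 2836, 1885, 865, 615 bp.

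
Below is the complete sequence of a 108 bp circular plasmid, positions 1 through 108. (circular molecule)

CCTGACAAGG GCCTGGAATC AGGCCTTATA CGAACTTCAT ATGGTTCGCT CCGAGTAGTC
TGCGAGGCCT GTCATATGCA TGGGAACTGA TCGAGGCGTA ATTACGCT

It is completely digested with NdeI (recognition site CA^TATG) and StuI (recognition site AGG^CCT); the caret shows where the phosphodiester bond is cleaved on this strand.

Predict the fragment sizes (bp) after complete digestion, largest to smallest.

NdeI sites (CATATG) start at positions 38, 73.
NdeI cuts after base 2 of each site, so after positions 39, 74.
StuI sites (AGGCCT) start at positions 21, 65.
StuI cuts after base 3 of each site, so after positions 23, 67.
Combined cut positions: 23, 39, 67, 74.
Circular molecule, 4 cuts → 4 fragments:
  24–39 → 16 bp
  40–67 → 28 bp
  68–74 → 7 bp
  75–108 then 1–23 → 34 + 23 = 57 bp
Sorted largest to smallest: 57, 28, 16, 7 bp.

57, 28, 16, 7 bp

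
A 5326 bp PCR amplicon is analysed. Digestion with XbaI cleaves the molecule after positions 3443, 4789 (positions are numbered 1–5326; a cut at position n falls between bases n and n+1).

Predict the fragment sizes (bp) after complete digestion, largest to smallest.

3443, 1346, 537 bp

Linear molecule, 2 cuts → 3 fragments:
  3443 − 0 = 3443 bp
  4789 − 3443 = 1346 bp
  5326 − 4789 = 537 bp
Sorted largest to smallest: 3443, 1346, 537 bp.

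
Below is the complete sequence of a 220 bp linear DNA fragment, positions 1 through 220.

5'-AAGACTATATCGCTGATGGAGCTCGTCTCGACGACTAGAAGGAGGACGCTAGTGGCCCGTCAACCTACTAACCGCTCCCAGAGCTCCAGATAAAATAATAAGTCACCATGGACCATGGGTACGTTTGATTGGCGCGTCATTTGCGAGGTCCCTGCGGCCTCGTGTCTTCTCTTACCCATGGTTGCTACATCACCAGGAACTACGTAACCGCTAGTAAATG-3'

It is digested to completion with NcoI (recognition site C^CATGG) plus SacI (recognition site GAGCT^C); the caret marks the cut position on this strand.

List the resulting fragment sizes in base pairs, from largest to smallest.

NcoI sites (CCATGG) start at positions 106, 113, 176.
NcoI cuts after the first base of each site, so after positions 106, 113, 176.
SacI sites (GAGCTC) start at positions 19, 81.
SacI cuts after base 5 of each site (before the last base), so after positions 23, 85.
Combined cut positions: 23, 85, 106, 113, 176.
Linear molecule, 5 cuts → 6 fragments:
  1–23 → 23 bp
  24–85 → 62 bp
  86–106 → 21 bp
  107–113 → 7 bp
  114–176 → 63 bp
  177–220 → 44 bp
Sorted largest to smallest: 63, 62, 44, 23, 21, 7 bp.

63, 62, 44, 23, 21, 7 bp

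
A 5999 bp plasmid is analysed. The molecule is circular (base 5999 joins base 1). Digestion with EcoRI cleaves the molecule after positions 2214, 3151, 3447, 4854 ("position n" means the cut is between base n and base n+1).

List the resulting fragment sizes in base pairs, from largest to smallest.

Circular molecule, 4 cuts → 4 fragments:
  3151 − 2214 = 937 bp
  3447 − 3151 = 296 bp
  4854 − 3447 = 1407 bp
  wrap: 5999 − 4854 + 2214 = 3359 bp
Sorted largest to smallest: 3359, 1407, 937, 296 bp.

3359, 1407, 937, 296 bp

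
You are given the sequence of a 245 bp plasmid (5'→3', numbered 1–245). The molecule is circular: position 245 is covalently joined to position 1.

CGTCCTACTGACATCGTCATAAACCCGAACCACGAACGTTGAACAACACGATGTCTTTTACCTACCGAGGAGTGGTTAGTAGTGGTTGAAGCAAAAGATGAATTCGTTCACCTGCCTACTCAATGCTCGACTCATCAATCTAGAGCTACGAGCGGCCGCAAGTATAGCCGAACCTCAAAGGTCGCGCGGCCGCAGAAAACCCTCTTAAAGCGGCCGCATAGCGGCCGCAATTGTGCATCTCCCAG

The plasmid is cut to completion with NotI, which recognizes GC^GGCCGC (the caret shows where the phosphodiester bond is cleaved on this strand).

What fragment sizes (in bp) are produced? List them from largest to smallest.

NotI sites (GCGGCCGC) start at positions 152, 186, 210, 221.
NotI cuts after base 2 of each site, so after positions 153, 187, 211, 222.
Circular molecule, 4 cuts → 4 fragments:
  154–187 → 34 bp
  188–211 → 24 bp
  212–222 → 11 bp
  223–245 then 1–153 → 23 + 153 = 176 bp
Sorted largest to smallest: 176, 34, 24, 11 bp.

176, 34, 24, 11 bp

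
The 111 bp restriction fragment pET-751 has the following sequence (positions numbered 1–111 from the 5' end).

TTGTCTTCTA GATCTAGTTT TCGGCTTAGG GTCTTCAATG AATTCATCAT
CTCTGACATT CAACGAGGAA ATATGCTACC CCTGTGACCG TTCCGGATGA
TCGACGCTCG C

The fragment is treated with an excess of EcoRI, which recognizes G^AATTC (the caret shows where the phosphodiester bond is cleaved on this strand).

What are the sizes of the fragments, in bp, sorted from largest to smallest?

71, 40 bp

The EcoRI site (GAATTC) starts at position 40.
EcoRI cuts after the first base of each site, so after position 40.
Linear molecule, 1 cut → 2 fragments:
  1–40 → 40 bp
  41–111 → 71 bp
Sorted largest to smallest: 71, 40 bp.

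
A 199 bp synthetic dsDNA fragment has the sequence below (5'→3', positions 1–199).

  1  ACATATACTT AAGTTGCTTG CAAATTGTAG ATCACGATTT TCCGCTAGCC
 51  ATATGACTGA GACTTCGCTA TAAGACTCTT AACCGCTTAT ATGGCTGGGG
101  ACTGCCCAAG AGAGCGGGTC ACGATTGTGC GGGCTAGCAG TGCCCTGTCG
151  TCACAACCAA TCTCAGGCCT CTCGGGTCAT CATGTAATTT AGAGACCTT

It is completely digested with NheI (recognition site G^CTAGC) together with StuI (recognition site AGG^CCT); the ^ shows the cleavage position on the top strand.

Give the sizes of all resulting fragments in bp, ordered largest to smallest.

89, 44, 34, 32 bp

NheI sites (GCTAGC) start at positions 44, 133.
NheI cuts after the first base of each site, so after positions 44, 133.
The StuI site (AGGCCT) starts at position 165.
StuI cuts after base 3 of each site, so after position 167.
Combined cut positions: 44, 133, 167.
Linear molecule, 3 cuts → 4 fragments:
  1–44 → 44 bp
  45–133 → 89 bp
  134–167 → 34 bp
  168–199 → 32 bp
Sorted largest to smallest: 89, 44, 34, 32 bp.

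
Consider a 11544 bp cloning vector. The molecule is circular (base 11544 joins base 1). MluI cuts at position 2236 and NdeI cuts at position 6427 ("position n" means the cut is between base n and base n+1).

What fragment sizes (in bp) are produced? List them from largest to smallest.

Combined cut positions (sorted): 2236, 6427.
Circular molecule, 2 cuts → 2 fragments:
  6427 − 2236 = 4191 bp
  wrap: 11544 − 6427 + 2236 = 7353 bp
Sorted largest to smallest: 7353, 4191 bp.

7353, 4191 bp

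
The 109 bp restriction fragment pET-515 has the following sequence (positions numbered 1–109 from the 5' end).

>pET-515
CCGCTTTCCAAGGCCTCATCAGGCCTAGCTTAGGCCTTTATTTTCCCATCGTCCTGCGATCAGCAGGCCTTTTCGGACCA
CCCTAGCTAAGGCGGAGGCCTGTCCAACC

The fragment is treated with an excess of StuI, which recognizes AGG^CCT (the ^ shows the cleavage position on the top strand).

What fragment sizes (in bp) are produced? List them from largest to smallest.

33, 31, 13, 11, 11, 10 bp

StuI sites (AGGCCT) start at positions 11, 21, 32, 65, 96.
StuI cuts after base 3 of each site, so after positions 13, 23, 34, 67, 98.
Linear molecule, 5 cuts → 6 fragments:
  1–13 → 13 bp
  14–23 → 10 bp
  24–34 → 11 bp
  35–67 → 33 bp
  68–98 → 31 bp
  99–109 → 11 bp
Sorted largest to smallest: 33, 31, 13, 11, 11, 10 bp.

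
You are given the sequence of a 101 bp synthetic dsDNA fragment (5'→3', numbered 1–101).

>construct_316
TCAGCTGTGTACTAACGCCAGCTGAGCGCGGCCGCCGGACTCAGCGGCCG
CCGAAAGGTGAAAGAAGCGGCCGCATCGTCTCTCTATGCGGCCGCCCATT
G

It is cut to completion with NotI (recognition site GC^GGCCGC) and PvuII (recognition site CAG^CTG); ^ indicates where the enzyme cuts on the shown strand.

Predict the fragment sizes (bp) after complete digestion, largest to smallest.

23, 21, 17, 16, 12, 8, 4 bp

NotI sites (GCGGCCGC) start at positions 28, 44, 67, 88.
NotI cuts after base 2 of each site, so after positions 29, 45, 68, 89.
PvuII sites (CAGCTG) start at positions 2, 19.
PvuII cuts after base 3 of each site, so after positions 4, 21.
Combined cut positions: 4, 21, 29, 45, 68, 89.
Linear molecule, 6 cuts → 7 fragments:
  1–4 → 4 bp
  5–21 → 17 bp
  22–29 → 8 bp
  30–45 → 16 bp
  46–68 → 23 bp
  69–89 → 21 bp
  90–101 → 12 bp
Sorted largest to smallest: 23, 21, 17, 16, 12, 8, 4 bp.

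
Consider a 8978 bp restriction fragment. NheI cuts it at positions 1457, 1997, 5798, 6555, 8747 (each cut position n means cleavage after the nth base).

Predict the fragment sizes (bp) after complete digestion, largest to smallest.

3801, 2192, 1457, 757, 540, 231 bp

Linear molecule, 5 cuts → 6 fragments:
  1457 − 0 = 1457 bp
  1997 − 1457 = 540 bp
  5798 − 1997 = 3801 bp
  6555 − 5798 = 757 bp
  8747 − 6555 = 2192 bp
  8978 − 8747 = 231 bp
Sorted largest to smallest: 3801, 2192, 1457, 757, 540, 231 bp.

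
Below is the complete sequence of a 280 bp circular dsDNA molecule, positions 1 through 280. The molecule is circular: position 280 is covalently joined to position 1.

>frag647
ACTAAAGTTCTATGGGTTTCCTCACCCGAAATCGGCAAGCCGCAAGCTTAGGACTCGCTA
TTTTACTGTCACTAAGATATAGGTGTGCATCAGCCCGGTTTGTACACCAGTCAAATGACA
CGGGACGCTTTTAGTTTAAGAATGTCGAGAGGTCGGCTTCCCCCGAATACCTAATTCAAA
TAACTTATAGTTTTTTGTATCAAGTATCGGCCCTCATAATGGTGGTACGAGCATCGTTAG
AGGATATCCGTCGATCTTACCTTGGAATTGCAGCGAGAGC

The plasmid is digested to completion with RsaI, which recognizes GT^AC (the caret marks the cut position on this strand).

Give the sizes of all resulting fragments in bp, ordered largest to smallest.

157, 123 bp

RsaI sites (GTAC) start at positions 102, 225.
RsaI cuts after base 2 of each site, so after positions 103, 226.
Circular molecule, 2 cuts → 2 fragments:
  104–226 → 123 bp
  227–280 then 1–103 → 54 + 103 = 157 bp
Sorted largest to smallest: 157, 123 bp.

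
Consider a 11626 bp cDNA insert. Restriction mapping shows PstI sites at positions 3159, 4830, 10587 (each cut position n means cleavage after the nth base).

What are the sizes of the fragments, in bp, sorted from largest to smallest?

Linear molecule, 3 cuts → 4 fragments:
  3159 − 0 = 3159 bp
  4830 − 3159 = 1671 bp
  10587 − 4830 = 5757 bp
  11626 − 10587 = 1039 bp
Sorted largest to smallest: 5757, 3159, 1671, 1039 bp.

5757, 3159, 1671, 1039 bp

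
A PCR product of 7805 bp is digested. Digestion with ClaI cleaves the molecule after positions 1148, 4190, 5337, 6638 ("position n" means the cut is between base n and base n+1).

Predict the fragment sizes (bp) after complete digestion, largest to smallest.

Linear molecule, 4 cuts → 5 fragments:
  1148 − 0 = 1148 bp
  4190 − 1148 = 3042 bp
  5337 − 4190 = 1147 bp
  6638 − 5337 = 1301 bp
  7805 − 6638 = 1167 bp
Sorted largest to smallest: 3042, 1301, 1167, 1148, 1147 bp.

3042, 1301, 1167, 1148, 1147 bp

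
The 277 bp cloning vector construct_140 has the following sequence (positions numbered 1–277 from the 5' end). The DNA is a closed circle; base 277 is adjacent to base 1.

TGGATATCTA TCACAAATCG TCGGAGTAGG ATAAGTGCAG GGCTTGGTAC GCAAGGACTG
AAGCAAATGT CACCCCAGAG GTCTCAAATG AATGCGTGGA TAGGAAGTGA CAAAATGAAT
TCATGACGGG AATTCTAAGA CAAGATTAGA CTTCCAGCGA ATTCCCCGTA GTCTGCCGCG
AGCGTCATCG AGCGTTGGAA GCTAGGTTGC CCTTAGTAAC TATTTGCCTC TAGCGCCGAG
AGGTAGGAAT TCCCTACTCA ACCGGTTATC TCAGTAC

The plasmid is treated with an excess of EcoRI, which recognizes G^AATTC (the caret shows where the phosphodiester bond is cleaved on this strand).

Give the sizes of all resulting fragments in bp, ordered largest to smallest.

EcoRI sites (GAATTC) start at positions 117, 130, 159, 247.
EcoRI cuts after the first base of each site, so after positions 117, 130, 159, 247.
Circular molecule, 4 cuts → 4 fragments:
  118–130 → 13 bp
  131–159 → 29 bp
  160–247 → 88 bp
  248–277 then 1–117 → 30 + 117 = 147 bp
Sorted largest to smallest: 147, 88, 29, 13 bp.

147, 88, 29, 13 bp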